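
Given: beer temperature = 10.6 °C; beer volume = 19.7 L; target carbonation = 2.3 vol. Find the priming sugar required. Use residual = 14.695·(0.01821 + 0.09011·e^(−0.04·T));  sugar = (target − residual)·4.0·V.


residual = 14.695·(0.01821 + 0.09011·e^(−0.04·10.6)) = 1.1342
sugar = (2.3 − 1.1342)·4.0·19.7

91.8680 g


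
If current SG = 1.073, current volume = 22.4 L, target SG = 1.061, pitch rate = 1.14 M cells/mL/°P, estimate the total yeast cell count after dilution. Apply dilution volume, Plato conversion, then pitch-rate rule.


V_w = V·((SG_c−1)/(SG_t−1)−1);  °P = 259 − 259/SG_t;  cells = rate·(V+V_w)·°P
V_w = 22.4·((1.073−1)/(1.061−1)−1) = 4.4066
V_final = 22.4 + 4.4066 = 26.8066
°P = 259 − 259/1.061 = 14.8907
cells = 1.14·26.8066·14.8907

455.0510 billion cells


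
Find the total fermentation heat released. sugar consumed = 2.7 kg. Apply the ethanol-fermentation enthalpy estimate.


Q = m_sugar · 590 kJ/kg
Q = 2.7 · 590

1593.0000 kJ


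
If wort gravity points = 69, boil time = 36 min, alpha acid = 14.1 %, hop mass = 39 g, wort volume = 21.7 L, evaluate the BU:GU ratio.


U = 1.65·0.000125^(GP/1000)·(1−e^(−0.04t))/4.15;  IBU = (α/100)·m·U·1000/V;  BU:GU = IBU/GP
U = 1.65·0.000125^(69/1000)·(1−e^(−0.04·36))/4.15 = 0.1632
IBU = (14.1/100)·39·0.1632·1000/21.7 = 41.3535
BU:GU = 41.3535/69

0.5993


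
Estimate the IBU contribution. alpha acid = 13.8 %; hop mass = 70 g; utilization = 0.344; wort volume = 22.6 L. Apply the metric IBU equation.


IBU = (α/100)·mass·U·1000 / V
IBU = (13.8/100)·70·0.344·1000 / 22.6

147.0372 IBU


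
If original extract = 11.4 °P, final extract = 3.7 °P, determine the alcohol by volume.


SG = 259/(259 − P);  ABV = (OG − FG)·131.25
OG = 259/(259 − 11.4) = 1.0460
FG = 259/(259 − 3.7) = 1.0145
ABV = (1.0460 − 1.0145)·131.25

4.1408 % ABV


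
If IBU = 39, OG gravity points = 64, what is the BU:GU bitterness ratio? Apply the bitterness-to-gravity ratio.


BU:GU = IBU / OG_points
BU:GU = 39 / 64

0.6094


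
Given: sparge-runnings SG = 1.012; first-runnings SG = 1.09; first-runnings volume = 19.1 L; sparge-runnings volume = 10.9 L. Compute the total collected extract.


total = Σ (SG_i − 1)·1000·V_i
first = (1.09 − 1)·1000·19.1 = 1719.0000
sparge = (1.012 − 1)·1000·10.9 = 130.8000
total = 1719.0000 + 130.8000

1849.8000 gravity·L


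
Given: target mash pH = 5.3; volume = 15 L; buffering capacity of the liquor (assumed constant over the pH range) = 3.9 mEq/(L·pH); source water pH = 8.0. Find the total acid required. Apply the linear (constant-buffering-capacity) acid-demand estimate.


acid = buffering capacity · (pH_source − pH_target) · V
acid = 3.9 · (8.0 − 5.3) · 15

157.9500 mEq


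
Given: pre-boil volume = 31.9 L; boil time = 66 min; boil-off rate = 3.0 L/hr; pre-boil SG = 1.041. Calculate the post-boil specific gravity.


V_post = V_pre − rate·(t/60);  SG_post = 1 + (SG_pre−1)·V_pre/V_post
V_post = 31.9 − 3.0·(66/60) = 28.6000
SG_post = 1 + (1.041 − 1)·31.9/28.6000

1.0457


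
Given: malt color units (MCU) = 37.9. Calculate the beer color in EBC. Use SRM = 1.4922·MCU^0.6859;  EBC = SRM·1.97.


SRM = 1.4922·37.9^0.6859 = 18.0558
EBC = 18.0558·1.97

35.5698 EBC


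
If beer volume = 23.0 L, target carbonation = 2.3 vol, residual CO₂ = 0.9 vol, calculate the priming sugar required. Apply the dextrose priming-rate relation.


sugar = (target − residual)·4.0·V
sugar = (2.3 − 0.9)·4.0·23.0

128.8000 g


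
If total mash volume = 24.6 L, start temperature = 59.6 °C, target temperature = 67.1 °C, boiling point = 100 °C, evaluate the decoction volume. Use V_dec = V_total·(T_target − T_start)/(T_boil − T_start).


V_dec = 24.6·(67.1 − 59.6)/(100 − 59.6)

4.5668 L


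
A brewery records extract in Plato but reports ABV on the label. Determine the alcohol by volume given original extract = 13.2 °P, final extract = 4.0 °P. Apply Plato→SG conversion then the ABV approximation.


SG = 259/(259 − P);  ABV = (OG − FG)·131.25
OG = 259/(259 − 13.2) = 1.0537
FG = 259/(259 − 4.0) = 1.0157
ABV = (1.0537 − 1.0157)·131.25

4.9896 % ABV


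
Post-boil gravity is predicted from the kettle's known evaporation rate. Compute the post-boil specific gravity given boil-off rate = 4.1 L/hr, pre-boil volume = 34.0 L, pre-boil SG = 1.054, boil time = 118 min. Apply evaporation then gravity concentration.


V_post = V_pre − rate·(t/60);  SG_post = 1 + (SG_pre−1)·V_pre/V_post
V_post = 34.0 − 4.1·(118/60) = 25.9367
SG_post = 1 + (1.054 − 1)·34.0/25.9367

1.0708


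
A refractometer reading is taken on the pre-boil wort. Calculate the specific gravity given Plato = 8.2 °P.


SG = 259/(259 − P)
SG = 259/(259 − 8.2)

1.0327


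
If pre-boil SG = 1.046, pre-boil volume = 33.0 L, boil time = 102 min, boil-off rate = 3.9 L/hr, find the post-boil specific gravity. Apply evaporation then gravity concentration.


V_post = V_pre − rate·(t/60);  SG_post = 1 + (SG_pre−1)·V_pre/V_post
V_post = 33.0 − 3.9·(102/60) = 26.3700
SG_post = 1 + (1.046 − 1)·33.0/26.3700

1.0576


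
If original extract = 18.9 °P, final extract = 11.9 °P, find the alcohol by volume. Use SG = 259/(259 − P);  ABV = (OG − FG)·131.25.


OG = 259/(259 − 18.9) = 1.0787
FG = 259/(259 − 11.9) = 1.0482
ABV = (1.0787 − 1.0482)·131.25

4.0108 % ABV


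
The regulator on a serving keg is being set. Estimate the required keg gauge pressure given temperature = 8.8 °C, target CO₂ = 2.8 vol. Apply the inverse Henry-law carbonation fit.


psi = vols/(0.01821 + 0.09011·e^(−0.04·T)) − 14.695
psi = 2.8/(0.01821 + 0.09011·e^(−0.04·8.8)) − 14.695

19.6261 psi


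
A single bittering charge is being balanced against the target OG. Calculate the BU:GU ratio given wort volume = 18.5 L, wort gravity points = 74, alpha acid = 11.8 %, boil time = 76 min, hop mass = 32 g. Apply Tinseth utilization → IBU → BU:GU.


U = 1.65·0.000125^(GP/1000)·(1−e^(−0.04t))/4.15;  IBU = (α/100)·m·U·1000/V;  BU:GU = IBU/GP
U = 1.65·0.000125^(74/1000)·(1−e^(−0.04·76))/4.15 = 0.1947
IBU = (11.8/100)·32·0.1947·1000/18.5 = 39.7356
BU:GU = 39.7356/74

0.5370


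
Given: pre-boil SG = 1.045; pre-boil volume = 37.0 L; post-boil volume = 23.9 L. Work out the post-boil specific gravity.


SG_post = 1 + (SG_pre − 1)·V_pre/V_post
pts_pre = (1.045 − 1)·1000 = 45.0000
pts_post = 45.0000·37.0/23.9 = 69.6653
SG_post = 1 + 69.6653/1000

1.0697


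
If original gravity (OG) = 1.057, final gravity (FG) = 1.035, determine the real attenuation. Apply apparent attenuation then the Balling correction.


AA = (OG−FG)/(OG−1)·100;  RA = AA·0.8192
AA = (1.057 − 1.035)/(1.057 − 1)·100 = 38.5965
RA = 38.5965·0.8192

31.6182 %


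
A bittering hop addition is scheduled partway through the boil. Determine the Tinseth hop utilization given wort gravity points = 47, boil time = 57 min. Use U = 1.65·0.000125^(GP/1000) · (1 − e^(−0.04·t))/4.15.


bigness = 1.65·0.000125^(47/1000) = 1.0815
boil_factor = (1 − e^(−0.04·57))/4.15 = 0.2163
U = 1.0815 · 0.2163

0.2340


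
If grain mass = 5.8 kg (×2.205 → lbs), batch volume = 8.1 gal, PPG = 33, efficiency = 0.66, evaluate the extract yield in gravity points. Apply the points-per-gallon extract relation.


points = lbs × PPG × eff / vol
lbs = 5.8 × 2.205 = 12.7890
points = 12.7890 × 33 × 0.66 / 8.1

34.3882 points


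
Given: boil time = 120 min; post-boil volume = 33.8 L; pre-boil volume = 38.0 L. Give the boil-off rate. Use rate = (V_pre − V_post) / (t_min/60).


rate = (38.0 − 33.8) / (120/60)

2.1000 L/hr


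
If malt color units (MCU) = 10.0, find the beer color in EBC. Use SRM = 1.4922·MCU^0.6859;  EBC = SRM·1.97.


SRM = 1.4922·10.0^0.6859 = 7.2398
EBC = 7.2398·1.97

14.2624 EBC


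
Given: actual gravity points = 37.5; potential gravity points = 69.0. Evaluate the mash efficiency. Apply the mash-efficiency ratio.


efficiency = actual / potential × 100
efficiency = 37.5 / 69.0 × 100

54.3478 %


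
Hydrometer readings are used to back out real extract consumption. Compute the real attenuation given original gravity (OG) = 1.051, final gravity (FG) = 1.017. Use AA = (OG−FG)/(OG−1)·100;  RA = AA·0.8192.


AA = (1.051 − 1.017)/(1.051 − 1)·100 = 66.6667
RA = 66.6667·0.8192

54.6133 %


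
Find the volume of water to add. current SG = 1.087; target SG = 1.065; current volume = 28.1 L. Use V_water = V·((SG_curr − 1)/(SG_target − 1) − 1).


V_water = 28.1·((1.087 − 1)/(1.065 − 1) − 1)

9.5108 L


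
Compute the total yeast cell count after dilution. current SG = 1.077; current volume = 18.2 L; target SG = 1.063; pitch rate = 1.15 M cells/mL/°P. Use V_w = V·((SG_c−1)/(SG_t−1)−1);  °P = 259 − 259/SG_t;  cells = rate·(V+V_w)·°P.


V_w = 18.2·((1.077−1)/(1.063−1)−1) = 4.0444
V_final = 18.2 + 4.0444 = 22.2444
°P = 259 − 259/1.063 = 15.3500
cells = 1.15·22.2444·15.3500

392.6689 billion cells


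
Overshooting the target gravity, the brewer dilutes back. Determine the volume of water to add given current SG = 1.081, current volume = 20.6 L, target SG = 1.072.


V_water = V·((SG_curr − 1)/(SG_target − 1) − 1)
V_water = 20.6·((1.081 − 1)/(1.072 − 1) − 1)

2.5750 L


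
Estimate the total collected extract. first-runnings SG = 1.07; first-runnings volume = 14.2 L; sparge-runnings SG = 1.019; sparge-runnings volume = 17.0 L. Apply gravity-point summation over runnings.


total = Σ (SG_i − 1)·1000·V_i
first = (1.07 − 1)·1000·14.2 = 994.0000
sparge = (1.019 − 1)·1000·17.0 = 323.0000
total = 994.0000 + 323.0000

1317.0000 gravity·L


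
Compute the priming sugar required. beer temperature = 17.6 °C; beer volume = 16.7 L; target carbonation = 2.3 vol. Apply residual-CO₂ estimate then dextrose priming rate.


residual = 14.695·(0.01821 + 0.09011·e^(−0.04·T));  sugar = (target − residual)·4.0·V
residual = 14.695·(0.01821 + 0.09011·e^(−0.04·17.6)) = 0.9225
sugar = (2.3 − 0.9225)·4.0·16.7

92.0148 g


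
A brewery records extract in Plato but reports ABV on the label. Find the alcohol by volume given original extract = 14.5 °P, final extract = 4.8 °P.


SG = 259/(259 − P);  ABV = (OG − FG)·131.25
OG = 259/(259 − 14.5) = 1.0593
FG = 259/(259 − 4.8) = 1.0189
ABV = (1.0593 − 1.0189)·131.25

5.3054 % ABV


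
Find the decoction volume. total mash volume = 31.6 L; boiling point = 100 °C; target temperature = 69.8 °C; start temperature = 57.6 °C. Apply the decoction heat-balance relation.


V_dec = V_total·(T_target − T_start)/(T_boil − T_start)
V_dec = 31.6·(69.8 − 57.6)/(100 − 57.6)

9.0925 L


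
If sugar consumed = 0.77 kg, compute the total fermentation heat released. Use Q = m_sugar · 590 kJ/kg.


Q = 0.77 · 590

454.3000 kJ


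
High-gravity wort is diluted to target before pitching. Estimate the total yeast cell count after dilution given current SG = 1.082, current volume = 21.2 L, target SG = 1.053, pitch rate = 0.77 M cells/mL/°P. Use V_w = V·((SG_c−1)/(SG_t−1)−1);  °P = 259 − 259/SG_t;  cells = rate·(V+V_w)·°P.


V_w = 21.2·((1.082−1)/(1.053−1)−1) = 11.6000
V_final = 21.2 + 11.6000 = 32.8000
°P = 259 − 259/1.053 = 13.0361
cells = 0.77·32.8000·13.0361

329.2394 billion cells


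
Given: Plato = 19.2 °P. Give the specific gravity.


SG = 259/(259 − P)
SG = 259/(259 − 19.2)

1.0801


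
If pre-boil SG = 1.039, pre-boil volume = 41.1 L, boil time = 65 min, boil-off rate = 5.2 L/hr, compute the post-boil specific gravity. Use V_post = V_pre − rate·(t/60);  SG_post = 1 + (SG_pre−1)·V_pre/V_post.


V_post = 41.1 − 5.2·(65/60) = 35.4667
SG_post = 1 + (1.039 − 1)·41.1/35.4667

1.0452


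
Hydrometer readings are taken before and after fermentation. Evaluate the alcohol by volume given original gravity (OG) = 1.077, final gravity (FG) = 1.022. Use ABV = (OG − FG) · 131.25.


ABV = (1.077 − 1.022) · 131.25

7.2187 % ABV


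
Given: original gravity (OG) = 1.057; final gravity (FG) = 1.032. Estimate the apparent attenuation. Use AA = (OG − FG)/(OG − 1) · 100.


AA = (1.057 − 1.032)/(1.057 − 1) · 100

43.8596 %


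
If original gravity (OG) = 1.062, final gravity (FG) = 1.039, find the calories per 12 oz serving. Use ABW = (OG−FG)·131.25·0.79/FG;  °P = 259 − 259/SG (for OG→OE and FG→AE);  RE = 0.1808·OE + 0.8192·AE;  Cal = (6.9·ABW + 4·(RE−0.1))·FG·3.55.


ABW = (1.062 − 1.039)·131.25·0.79/1.039 = 2.2953
OE = 259 − 259/1.062 = 15.1205 °P
AE = 259 − 259/1.039 = 9.7218 °P
RE = 0.1808·15.1205 + 0.8192·9.7218 = 10.6979 °P
Cal = (6.9·2.2953 + 4·(10.6979−0.1))·1.039·3.55

214.7757 kcal


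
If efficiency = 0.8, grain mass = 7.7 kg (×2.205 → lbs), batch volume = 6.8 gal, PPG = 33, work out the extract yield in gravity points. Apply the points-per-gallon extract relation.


points = lbs × PPG × eff / vol
lbs = 7.7 × 2.205 = 16.9785
points = 16.9785 × 33 × 0.8 / 6.8

65.9165 points


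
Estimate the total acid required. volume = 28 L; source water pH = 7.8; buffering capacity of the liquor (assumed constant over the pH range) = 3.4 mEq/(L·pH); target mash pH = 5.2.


acid = buffering capacity · (pH_source − pH_target) · V
acid = 3.4 · (7.8 − 5.2) · 28

247.5200 mEq


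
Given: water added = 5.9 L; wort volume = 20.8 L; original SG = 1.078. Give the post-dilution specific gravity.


SG_new = 1 + (SG_old − 1)·V_old/(V_old + V_water)
pts = (1.078 − 1)·1000·20.8/(20.8 + 5.9) = 60.7640
SG_new = 1 + 60.7640/1000

1.0608


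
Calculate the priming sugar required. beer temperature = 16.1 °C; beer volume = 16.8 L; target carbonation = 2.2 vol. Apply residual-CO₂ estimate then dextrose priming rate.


residual = 14.695·(0.01821 + 0.09011·e^(−0.04·T));  sugar = (target − residual)·4.0·V
residual = 14.695·(0.01821 + 0.09011·e^(−0.04·16.1)) = 0.9630
sugar = (2.2 − 0.9630)·4.0·16.8

83.1243 g


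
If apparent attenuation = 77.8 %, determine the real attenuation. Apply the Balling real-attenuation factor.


RA = AA · 0.8192
RA = 77.8 · 0.8192

63.7338 %


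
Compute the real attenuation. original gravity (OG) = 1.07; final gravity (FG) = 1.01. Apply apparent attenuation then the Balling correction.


AA = (OG−FG)/(OG−1)·100;  RA = AA·0.8192
AA = (1.07 − 1.01)/(1.07 − 1)·100 = 85.7143
RA = 85.7143·0.8192

70.2171 %


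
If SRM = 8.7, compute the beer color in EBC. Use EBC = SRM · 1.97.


EBC = 8.7 · 1.97

17.1390 EBC


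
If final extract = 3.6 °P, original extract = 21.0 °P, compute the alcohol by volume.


SG = 259/(259 − P);  ABV = (OG − FG)·131.25
OG = 259/(259 − 21.0) = 1.0882
FG = 259/(259 − 3.6) = 1.0141
ABV = (1.0882 − 1.0141)·131.25

9.7308 % ABV


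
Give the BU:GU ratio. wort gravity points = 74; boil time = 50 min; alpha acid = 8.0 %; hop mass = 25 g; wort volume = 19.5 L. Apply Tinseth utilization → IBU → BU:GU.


U = 1.65·0.000125^(GP/1000)·(1−e^(−0.04t))/4.15;  IBU = (α/100)·m·U·1000/V;  BU:GU = IBU/GP
U = 1.65·0.000125^(74/1000)·(1−e^(−0.04·50))/4.15 = 0.1768
IBU = (8.0/100)·25·0.1768·1000/19.5 = 18.1322
BU:GU = 18.1322/74

0.2450


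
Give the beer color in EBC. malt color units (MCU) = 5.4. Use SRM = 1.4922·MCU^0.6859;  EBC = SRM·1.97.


SRM = 1.4922·5.4^0.6859 = 4.7443
EBC = 4.7443·1.97

9.3464 EBC


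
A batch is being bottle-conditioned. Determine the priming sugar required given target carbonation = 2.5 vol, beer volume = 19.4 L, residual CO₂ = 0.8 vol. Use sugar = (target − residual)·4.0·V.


sugar = (2.5 − 0.8)·4.0·19.4

131.9200 g


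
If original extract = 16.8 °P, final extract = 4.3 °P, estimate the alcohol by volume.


SG = 259/(259 − P);  ABV = (OG − FG)·131.25
OG = 259/(259 − 16.8) = 1.0694
FG = 259/(259 − 4.3) = 1.0169
ABV = (1.0694 − 1.0169)·131.25

6.8882 % ABV


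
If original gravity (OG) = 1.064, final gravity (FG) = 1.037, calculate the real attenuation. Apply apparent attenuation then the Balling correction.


AA = (OG−FG)/(OG−1)·100;  RA = AA·0.8192
AA = (1.064 − 1.037)/(1.064 − 1)·100 = 42.1875
RA = 42.1875·0.8192

34.5600 %


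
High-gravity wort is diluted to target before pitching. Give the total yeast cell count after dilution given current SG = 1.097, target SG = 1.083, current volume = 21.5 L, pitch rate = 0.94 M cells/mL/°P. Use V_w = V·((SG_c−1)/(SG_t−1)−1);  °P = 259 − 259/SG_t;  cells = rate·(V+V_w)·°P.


V_w = 21.5·((1.097−1)/(1.083−1)−1) = 3.6265
V_final = 21.5 + 3.6265 = 25.1265
°P = 259 − 259/1.083 = 19.8495
cells = 0.94·25.1265·19.8495

468.8235 billion cells


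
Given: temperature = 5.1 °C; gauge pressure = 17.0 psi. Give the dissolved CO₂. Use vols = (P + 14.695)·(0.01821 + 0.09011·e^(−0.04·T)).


vols = (17.0 + 14.695)·(0.01821 + 0.09011·e^(−0.04·5.1))

2.9062 volumes


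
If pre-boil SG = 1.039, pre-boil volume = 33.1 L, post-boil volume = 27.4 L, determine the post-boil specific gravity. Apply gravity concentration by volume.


SG_post = 1 + (SG_pre − 1)·V_pre/V_post
pts_pre = (1.039 − 1)·1000 = 39.0000
pts_post = 39.0000·33.1/27.4 = 47.1131
SG_post = 1 + 47.1131/1000

1.0471


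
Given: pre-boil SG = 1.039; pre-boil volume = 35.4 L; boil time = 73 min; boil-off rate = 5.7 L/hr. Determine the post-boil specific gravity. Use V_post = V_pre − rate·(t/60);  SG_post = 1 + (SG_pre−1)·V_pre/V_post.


V_post = 35.4 − 5.7·(73/60) = 28.4650
SG_post = 1 + (1.039 − 1)·35.4/28.4650

1.0485


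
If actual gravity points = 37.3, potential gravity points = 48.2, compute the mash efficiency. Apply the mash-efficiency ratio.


efficiency = actual / potential × 100
efficiency = 37.3 / 48.2 × 100

77.3859 %


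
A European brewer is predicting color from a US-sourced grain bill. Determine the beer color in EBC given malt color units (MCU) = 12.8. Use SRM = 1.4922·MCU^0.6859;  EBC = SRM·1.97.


SRM = 1.4922·12.8^0.6859 = 8.5756
EBC = 8.5756·1.97

16.8938 EBC


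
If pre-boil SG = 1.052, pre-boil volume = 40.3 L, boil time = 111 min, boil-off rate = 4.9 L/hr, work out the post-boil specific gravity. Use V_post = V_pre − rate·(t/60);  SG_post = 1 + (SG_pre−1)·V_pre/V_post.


V_post = 40.3 − 4.9·(111/60) = 31.2350
SG_post = 1 + (1.052 − 1)·40.3/31.2350

1.0671


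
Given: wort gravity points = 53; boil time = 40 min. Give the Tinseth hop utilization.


U = 1.65·0.000125^(GP/1000) · (1 − e^(−0.04·t))/4.15
bigness = 1.65·0.000125^(53/1000) = 1.0248
boil_factor = (1 − e^(−0.04·40))/4.15 = 0.1923
U = 1.0248 · 0.1923

0.1971


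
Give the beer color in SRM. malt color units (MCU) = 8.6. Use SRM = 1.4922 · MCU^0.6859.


SRM = 1.4922 · 8.6^0.6859

6.5283 SRM


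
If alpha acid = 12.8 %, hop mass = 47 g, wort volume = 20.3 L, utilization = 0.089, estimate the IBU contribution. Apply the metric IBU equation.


IBU = (α/100)·mass·U·1000 / V
IBU = (12.8/100)·47·0.089·1000 / 20.3

26.3756 IBU


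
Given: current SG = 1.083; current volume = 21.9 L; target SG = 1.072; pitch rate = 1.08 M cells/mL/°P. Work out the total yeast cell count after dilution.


V_w = V·((SG_c−1)/(SG_t−1)−1);  °P = 259 − 259/SG_t;  cells = rate·(V+V_w)·°P
V_w = 21.9·((1.083−1)/(1.072−1)−1) = 3.3458
V_final = 21.9 + 3.3458 = 25.2458
°P = 259 − 259/1.072 = 17.3955
cells = 1.08·25.2458·17.3955

474.2976 billion cells


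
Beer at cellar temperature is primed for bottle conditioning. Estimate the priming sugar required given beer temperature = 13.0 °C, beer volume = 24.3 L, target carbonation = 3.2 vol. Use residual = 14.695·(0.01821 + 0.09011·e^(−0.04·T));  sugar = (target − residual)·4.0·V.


residual = 14.695·(0.01821 + 0.09011·e^(−0.04·13.0)) = 1.0548
sugar = (3.2 − 1.0548)·4.0·24.3

208.5095 g


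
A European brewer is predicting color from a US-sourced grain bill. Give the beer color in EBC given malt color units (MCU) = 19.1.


SRM = 1.4922·MCU^0.6859;  EBC = SRM·1.97
SRM = 1.4922·19.1^0.6859 = 11.2846
EBC = 11.2846·1.97

22.2307 EBC


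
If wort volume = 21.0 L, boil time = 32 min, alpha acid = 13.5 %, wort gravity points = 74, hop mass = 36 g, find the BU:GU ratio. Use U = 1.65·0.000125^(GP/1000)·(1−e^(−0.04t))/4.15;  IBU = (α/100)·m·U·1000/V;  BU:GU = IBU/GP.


U = 1.65·0.000125^(74/1000)·(1−e^(−0.04·32))/4.15 = 0.1476
IBU = (13.5/100)·36·0.1476·1000/21.0 = 34.1617
BU:GU = 34.1617/74

0.4616


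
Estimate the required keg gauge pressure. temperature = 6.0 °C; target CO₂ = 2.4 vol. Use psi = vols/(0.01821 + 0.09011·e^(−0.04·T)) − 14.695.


psi = 2.4/(0.01821 + 0.09011·e^(−0.04·6.0)) − 14.695

12.2431 psi


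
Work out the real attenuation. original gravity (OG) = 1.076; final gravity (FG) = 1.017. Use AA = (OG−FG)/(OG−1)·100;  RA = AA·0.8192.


AA = (1.076 − 1.017)/(1.076 − 1)·100 = 77.6316
RA = 77.6316·0.8192

63.5958 %


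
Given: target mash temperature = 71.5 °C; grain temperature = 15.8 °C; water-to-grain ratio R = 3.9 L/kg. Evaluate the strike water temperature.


T_strike = (0.41/R)·(T_mash − T_grain) + T_mash
T_strike = (0.41/3.9)·(71.5 − 15.8) + 71.5

77.3556 °C


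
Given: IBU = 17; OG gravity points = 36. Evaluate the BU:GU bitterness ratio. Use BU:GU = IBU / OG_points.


BU:GU = 17 / 36

0.4722


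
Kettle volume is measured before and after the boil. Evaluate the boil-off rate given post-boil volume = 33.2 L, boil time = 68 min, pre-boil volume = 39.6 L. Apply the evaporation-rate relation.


rate = (V_pre − V_post) / (t_min/60)
rate = (39.6 − 33.2) / (68/60)

5.6471 L/hr


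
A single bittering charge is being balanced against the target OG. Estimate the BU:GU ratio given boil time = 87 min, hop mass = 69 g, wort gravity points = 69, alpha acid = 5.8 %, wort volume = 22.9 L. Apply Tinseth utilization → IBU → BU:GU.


U = 1.65·0.000125^(GP/1000)·(1−e^(−0.04t))/4.15;  IBU = (α/100)·m·U·1000/V;  BU:GU = IBU/GP
U = 1.65·0.000125^(69/1000)·(1−e^(−0.04·87))/4.15 = 0.2073
IBU = (5.8/100)·69·0.2073·1000/22.9 = 36.2222
BU:GU = 36.2222/69

0.5250


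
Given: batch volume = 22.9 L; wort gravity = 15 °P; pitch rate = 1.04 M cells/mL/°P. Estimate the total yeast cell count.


cells (billions) = rate · V_L · °P
cells = 1.04 · 22.9 · 15

357.2400 billion cells


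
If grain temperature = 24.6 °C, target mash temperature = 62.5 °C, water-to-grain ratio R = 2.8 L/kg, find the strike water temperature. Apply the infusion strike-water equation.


T_strike = (0.41/R)·(T_mash − T_grain) + T_mash
T_strike = (0.41/2.8)·(62.5 − 24.6) + 62.5

68.0496 °C


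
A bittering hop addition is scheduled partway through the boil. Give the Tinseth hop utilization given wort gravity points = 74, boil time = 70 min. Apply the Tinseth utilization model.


U = 1.65·0.000125^(GP/1000) · (1 − e^(−0.04·t))/4.15
bigness = 1.65·0.000125^(74/1000) = 0.8485
boil_factor = (1 − e^(−0.04·70))/4.15 = 0.2263
U = 0.8485 · 0.2263

0.1920


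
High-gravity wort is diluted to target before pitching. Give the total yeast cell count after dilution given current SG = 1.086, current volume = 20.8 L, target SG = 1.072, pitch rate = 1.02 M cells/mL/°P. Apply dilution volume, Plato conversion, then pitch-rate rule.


V_w = V·((SG_c−1)/(SG_t−1)−1);  °P = 259 − 259/SG_t;  cells = rate·(V+V_w)·°P
V_w = 20.8·((1.086−1)/(1.072−1)−1) = 4.0444
V_final = 20.8 + 4.0444 = 24.8444
°P = 259 − 259/1.072 = 17.3955
cells = 1.02·24.8444·17.3955

440.8257 billion cells


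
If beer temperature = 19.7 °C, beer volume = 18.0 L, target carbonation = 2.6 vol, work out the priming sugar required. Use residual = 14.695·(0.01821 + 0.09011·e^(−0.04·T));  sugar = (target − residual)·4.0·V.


residual = 14.695·(0.01821 + 0.09011·e^(−0.04·19.7)) = 0.8698
sugar = (2.6 − 0.8698)·4.0·18.0

124.5769 g


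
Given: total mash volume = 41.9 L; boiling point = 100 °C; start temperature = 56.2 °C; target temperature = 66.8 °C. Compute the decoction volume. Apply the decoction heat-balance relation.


V_dec = V_total·(T_target − T_start)/(T_boil − T_start)
V_dec = 41.9·(66.8 − 56.2)/(100 − 56.2)

10.1402 L


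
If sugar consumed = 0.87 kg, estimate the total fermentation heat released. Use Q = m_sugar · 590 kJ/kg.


Q = 0.87 · 590

513.3000 kJ


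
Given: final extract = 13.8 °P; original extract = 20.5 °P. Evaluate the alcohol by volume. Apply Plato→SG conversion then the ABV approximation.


SG = 259/(259 − P);  ABV = (OG − FG)·131.25
OG = 259/(259 − 20.5) = 1.0860
FG = 259/(259 − 13.8) = 1.0563
ABV = (1.0860 − 1.0563)·131.25

3.8946 % ABV


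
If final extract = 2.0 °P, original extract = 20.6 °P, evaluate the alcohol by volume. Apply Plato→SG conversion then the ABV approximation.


SG = 259/(259 − P);  ABV = (OG − FG)·131.25
OG = 259/(259 − 20.6) = 1.0864
FG = 259/(259 − 2.0) = 1.0078
ABV = (1.0864 − 1.0078)·131.25

10.3198 % ABV


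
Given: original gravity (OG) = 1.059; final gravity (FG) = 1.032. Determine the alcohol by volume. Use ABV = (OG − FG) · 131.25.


ABV = (1.059 − 1.032) · 131.25

3.5437 % ABV


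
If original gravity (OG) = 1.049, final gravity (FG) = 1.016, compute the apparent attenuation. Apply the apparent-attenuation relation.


AA = (OG − FG)/(OG − 1) · 100
AA = (1.049 − 1.016)/(1.049 − 1) · 100

67.3469 %


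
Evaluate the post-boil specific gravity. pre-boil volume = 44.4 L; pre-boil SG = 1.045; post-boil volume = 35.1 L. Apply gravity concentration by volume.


SG_post = 1 + (SG_pre − 1)·V_pre/V_post
pts_pre = (1.045 − 1)·1000 = 45.0000
pts_post = 45.0000·44.4/35.1 = 56.9231
SG_post = 1 + 56.9231/1000

1.0569


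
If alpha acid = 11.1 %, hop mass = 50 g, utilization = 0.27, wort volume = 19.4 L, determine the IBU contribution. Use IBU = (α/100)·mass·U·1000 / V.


IBU = (11.1/100)·50·0.27·1000 / 19.4

77.2423 IBU


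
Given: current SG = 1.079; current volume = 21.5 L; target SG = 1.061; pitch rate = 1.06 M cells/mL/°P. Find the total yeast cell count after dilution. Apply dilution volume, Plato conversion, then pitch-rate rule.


V_w = V·((SG_c−1)/(SG_t−1)−1);  °P = 259 − 259/SG_t;  cells = rate·(V+V_w)·°P
V_w = 21.5·((1.079−1)/(1.061−1)−1) = 6.3443
V_final = 21.5 + 6.3443 = 27.8443
°P = 259 − 259/1.061 = 14.8907
cells = 1.06·27.8443·14.8907

439.4969 billion cells


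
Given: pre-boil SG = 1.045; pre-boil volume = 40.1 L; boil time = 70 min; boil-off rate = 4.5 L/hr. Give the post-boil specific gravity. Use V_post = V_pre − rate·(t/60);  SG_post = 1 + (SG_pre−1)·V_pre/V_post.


V_post = 40.1 − 4.5·(70/60) = 34.8500
SG_post = 1 + (1.045 − 1)·40.1/34.8500

1.0518


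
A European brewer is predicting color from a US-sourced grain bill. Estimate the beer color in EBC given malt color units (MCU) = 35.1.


SRM = 1.4922·MCU^0.6859;  EBC = SRM·1.97
SRM = 1.4922·35.1^0.6859 = 17.1298
EBC = 17.1298·1.97

33.7458 EBC


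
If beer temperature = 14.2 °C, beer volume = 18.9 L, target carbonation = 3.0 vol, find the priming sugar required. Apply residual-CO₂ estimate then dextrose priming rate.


residual = 14.695·(0.01821 + 0.09011·e^(−0.04·T));  sugar = (target − residual)·4.0·V
residual = 14.695·(0.01821 + 0.09011·e^(−0.04·14.2)) = 1.0179
sugar = (3.0 − 1.0179)·4.0·18.9

149.8434 g


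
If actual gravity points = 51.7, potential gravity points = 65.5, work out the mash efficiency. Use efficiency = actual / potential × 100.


efficiency = 51.7 / 65.5 × 100

78.9313 %


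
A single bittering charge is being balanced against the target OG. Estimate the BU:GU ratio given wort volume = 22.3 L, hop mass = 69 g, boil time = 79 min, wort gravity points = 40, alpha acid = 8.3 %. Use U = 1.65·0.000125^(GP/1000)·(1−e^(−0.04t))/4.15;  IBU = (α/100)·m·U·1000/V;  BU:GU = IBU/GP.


U = 1.65·0.000125^(40/1000)·(1−e^(−0.04·79))/4.15 = 0.2658
IBU = (8.3/100)·69·0.2658·1000/22.3 = 68.2507
BU:GU = 68.2507/40

1.7063


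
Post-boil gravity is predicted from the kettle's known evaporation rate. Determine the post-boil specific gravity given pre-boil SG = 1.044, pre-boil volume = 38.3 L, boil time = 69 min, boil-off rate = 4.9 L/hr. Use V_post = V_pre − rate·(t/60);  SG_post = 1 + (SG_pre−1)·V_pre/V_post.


V_post = 38.3 − 4.9·(69/60) = 32.6650
SG_post = 1 + (1.044 − 1)·38.3/32.6650

1.0516


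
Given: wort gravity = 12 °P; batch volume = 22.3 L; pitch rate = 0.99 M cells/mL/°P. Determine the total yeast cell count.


cells (billions) = rate · V_L · °P
cells = 0.99 · 22.3 · 12

264.9240 billion cells


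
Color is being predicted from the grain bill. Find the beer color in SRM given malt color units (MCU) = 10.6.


SRM = 1.4922 · MCU^0.6859
SRM = 1.4922 · 10.6^0.6859

7.5350 SRM


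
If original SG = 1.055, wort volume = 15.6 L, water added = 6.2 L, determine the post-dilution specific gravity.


SG_new = 1 + (SG_old − 1)·V_old/(V_old + V_water)
pts = (1.055 − 1)·1000·15.6/(15.6 + 6.2) = 39.3578
SG_new = 1 + 39.3578/1000

1.0394


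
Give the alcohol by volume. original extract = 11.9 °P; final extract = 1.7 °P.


SG = 259/(259 − P);  ABV = (OG − FG)·131.25
OG = 259/(259 − 11.9) = 1.0482
FG = 259/(259 − 1.7) = 1.0066
ABV = (1.0482 − 1.0066)·131.25

5.4536 % ABV


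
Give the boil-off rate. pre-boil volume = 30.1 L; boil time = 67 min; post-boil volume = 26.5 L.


rate = (V_pre − V_post) / (t_min/60)
rate = (30.1 − 26.5) / (67/60)

3.2239 L/hr


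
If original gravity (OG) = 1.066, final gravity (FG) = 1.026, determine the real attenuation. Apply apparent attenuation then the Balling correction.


AA = (OG−FG)/(OG−1)·100;  RA = AA·0.8192
AA = (1.066 − 1.026)/(1.066 − 1)·100 = 60.6061
RA = 60.6061·0.8192

49.6485 %


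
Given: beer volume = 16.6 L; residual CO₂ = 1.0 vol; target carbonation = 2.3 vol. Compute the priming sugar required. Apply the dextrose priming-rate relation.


sugar = (target − residual)·4.0·V
sugar = (2.3 − 1.0)·4.0·16.6

86.3200 g


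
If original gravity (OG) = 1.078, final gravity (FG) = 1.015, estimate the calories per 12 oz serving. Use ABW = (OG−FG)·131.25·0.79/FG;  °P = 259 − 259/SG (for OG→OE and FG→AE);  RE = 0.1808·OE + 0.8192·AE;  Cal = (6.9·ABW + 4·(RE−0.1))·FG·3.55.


ABW = (1.078 − 1.015)·131.25·0.79/1.015 = 6.4358
OE = 259 − 259/1.078 = 18.7403 °P
AE = 259 − 259/1.015 = 3.8276 °P
RE = 0.1808·18.7403 + 0.8192·3.8276 = 6.5238 °P
Cal = (6.9·6.4358 + 4·(6.5238−0.1))·1.015·3.55

252.5952 kcal


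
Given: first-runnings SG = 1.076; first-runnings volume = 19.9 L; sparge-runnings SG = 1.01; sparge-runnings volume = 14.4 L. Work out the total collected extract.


total = Σ (SG_i − 1)·1000·V_i
first = (1.076 − 1)·1000·19.9 = 1512.4000
sparge = (1.01 − 1)·1000·14.4 = 144.0000
total = 1512.4000 + 144.0000

1656.4000 gravity·L


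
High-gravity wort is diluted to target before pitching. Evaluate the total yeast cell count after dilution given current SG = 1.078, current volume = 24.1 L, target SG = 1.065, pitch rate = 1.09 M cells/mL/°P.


V_w = V·((SG_c−1)/(SG_t−1)−1);  °P = 259 − 259/SG_t;  cells = rate·(V+V_w)·°P
V_w = 24.1·((1.078−1)/(1.065−1)−1) = 4.8200
V_final = 24.1 + 4.8200 = 28.9200
°P = 259 − 259/1.065 = 15.8075
cells = 1.09·28.9200·15.8075

498.2970 billion cells


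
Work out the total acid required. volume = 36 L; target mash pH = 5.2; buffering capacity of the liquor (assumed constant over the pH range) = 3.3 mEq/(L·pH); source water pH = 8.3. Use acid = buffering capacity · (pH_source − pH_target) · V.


acid = 3.3 · (8.3 − 5.2) · 36

368.2800 mEq


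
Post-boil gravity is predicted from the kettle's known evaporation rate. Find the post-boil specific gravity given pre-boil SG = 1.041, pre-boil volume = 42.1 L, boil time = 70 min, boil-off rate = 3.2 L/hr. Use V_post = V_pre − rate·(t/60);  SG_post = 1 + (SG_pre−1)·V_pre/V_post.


V_post = 42.1 − 3.2·(70/60) = 38.3667
SG_post = 1 + (1.041 − 1)·42.1/38.3667

1.0450


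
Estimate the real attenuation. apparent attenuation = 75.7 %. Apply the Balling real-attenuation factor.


RA = AA · 0.8192
RA = 75.7 · 0.8192

62.0134 %


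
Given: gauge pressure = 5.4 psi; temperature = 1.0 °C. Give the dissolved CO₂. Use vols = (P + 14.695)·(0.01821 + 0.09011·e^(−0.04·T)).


vols = (5.4 + 14.695)·(0.01821 + 0.09011·e^(−0.04·1.0))

2.1057 volumes


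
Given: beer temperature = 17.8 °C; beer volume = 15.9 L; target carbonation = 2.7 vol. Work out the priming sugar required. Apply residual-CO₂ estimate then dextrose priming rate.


residual = 14.695·(0.01821 + 0.09011·e^(−0.04·T));  sugar = (target − residual)·4.0·V
residual = 14.695·(0.01821 + 0.09011·e^(−0.04·17.8)) = 0.9173
sugar = (2.7 − 0.9173)·4.0·15.9

113.3788 g


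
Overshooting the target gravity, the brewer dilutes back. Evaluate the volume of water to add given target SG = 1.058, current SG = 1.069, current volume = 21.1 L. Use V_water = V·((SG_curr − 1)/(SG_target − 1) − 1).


V_water = 21.1·((1.069 − 1)/(1.058 − 1) − 1)

4.0017 L


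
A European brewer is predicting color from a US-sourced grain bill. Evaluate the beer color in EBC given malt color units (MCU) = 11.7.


SRM = 1.4922·MCU^0.6859;  EBC = SRM·1.97
SRM = 1.4922·11.7^0.6859 = 8.0630
EBC = 8.0630·1.97

15.8841 EBC


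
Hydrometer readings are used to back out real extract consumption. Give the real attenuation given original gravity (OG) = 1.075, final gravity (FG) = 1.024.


AA = (OG−FG)/(OG−1)·100;  RA = AA·0.8192
AA = (1.075 − 1.024)/(1.075 − 1)·100 = 68.0000
RA = 68.0000·0.8192

55.7056 %


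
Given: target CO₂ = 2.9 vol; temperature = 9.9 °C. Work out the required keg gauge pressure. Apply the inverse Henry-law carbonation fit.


psi = vols/(0.01821 + 0.09011·e^(−0.04·T)) − 14.695
psi = 2.9/(0.01821 + 0.09011·e^(−0.04·9.9)) − 14.695

22.0815 psi


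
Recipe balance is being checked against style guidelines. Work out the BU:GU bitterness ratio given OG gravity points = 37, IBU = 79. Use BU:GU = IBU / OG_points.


BU:GU = 79 / 37

2.1351


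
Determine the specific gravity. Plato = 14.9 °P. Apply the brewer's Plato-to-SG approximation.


SG = 259/(259 − P)
SG = 259/(259 − 14.9)

1.0610


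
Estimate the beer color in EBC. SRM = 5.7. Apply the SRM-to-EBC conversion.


EBC = SRM · 1.97
EBC = 5.7 · 1.97

11.2290 EBC


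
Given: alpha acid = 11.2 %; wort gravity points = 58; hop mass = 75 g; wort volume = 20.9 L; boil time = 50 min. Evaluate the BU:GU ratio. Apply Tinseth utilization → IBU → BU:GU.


U = 1.65·0.000125^(GP/1000)·(1−e^(−0.04t))/4.15;  IBU = (α/100)·m·U·1000/V;  BU:GU = IBU/GP
U = 1.65·0.000125^(58/1000)·(1−e^(−0.04·50))/4.15 = 0.2041
IBU = (11.2/100)·75·0.2041·1000/20.9 = 82.0422
BU:GU = 82.0422/58

1.4145


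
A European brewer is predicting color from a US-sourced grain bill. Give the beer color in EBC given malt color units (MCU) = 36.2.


SRM = 1.4922·MCU^0.6859;  EBC = SRM·1.97
SRM = 1.4922·36.2^0.6859 = 17.4963
EBC = 17.4963·1.97

34.4676 EBC


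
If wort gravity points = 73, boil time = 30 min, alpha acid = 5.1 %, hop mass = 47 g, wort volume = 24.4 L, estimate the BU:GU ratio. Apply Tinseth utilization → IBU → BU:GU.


U = 1.65·0.000125^(GP/1000)·(1−e^(−0.04t))/4.15;  IBU = (α/100)·m·U·1000/V;  BU:GU = IBU/GP
U = 1.65·0.000125^(73/1000)·(1−e^(−0.04·30))/4.15 = 0.1442
IBU = (5.1/100)·47·0.1442·1000/24.4 = 14.1627
BU:GU = 14.1627/73

0.1940


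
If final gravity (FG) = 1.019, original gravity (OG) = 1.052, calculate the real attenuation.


AA = (OG−FG)/(OG−1)·100;  RA = AA·0.8192
AA = (1.052 − 1.019)/(1.052 − 1)·100 = 63.4615
RA = 63.4615·0.8192

51.9877 %


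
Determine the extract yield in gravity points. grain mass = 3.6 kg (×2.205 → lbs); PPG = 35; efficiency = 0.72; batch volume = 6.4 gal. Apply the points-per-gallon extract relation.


points = lbs × PPG × eff / vol
lbs = 3.6 × 2.205 = 7.9380
points = 7.9380 × 35 × 0.72 / 6.4

31.2559 points


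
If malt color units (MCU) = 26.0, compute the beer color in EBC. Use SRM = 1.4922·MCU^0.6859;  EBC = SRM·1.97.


SRM = 1.4922·26.0^0.6859 = 13.9430
EBC = 13.9430·1.97

27.4678 EBC


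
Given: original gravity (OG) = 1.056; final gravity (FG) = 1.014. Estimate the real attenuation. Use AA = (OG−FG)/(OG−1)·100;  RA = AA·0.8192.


AA = (1.056 − 1.014)/(1.056 − 1)·100 = 75.0000
RA = 75.0000·0.8192

61.4400 %


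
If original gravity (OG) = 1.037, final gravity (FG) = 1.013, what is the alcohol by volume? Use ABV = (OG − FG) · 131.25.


ABV = (1.037 − 1.013) · 131.25

3.1500 % ABV


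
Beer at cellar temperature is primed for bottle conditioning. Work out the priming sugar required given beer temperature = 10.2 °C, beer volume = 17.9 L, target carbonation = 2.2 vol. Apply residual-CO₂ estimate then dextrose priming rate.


residual = 14.695·(0.01821 + 0.09011·e^(−0.04·T));  sugar = (target − residual)·4.0·V
residual = 14.695·(0.01821 + 0.09011·e^(−0.04·10.2)) = 1.1481
sugar = (2.2 − 1.1481)·4.0·17.9

75.3133 g


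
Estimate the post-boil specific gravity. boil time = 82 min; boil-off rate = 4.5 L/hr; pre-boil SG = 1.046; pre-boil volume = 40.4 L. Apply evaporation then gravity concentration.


V_post = V_pre − rate·(t/60);  SG_post = 1 + (SG_pre−1)·V_pre/V_post
V_post = 40.4 − 4.5·(82/60) = 34.2500
SG_post = 1 + (1.046 − 1)·40.4/34.2500

1.0543


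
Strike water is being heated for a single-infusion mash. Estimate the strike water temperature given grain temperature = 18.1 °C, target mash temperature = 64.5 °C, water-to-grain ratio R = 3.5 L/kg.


T_strike = (0.41/R)·(T_mash − T_grain) + T_mash
T_strike = (0.41/3.5)·(64.5 − 18.1) + 64.5

69.9354 °C


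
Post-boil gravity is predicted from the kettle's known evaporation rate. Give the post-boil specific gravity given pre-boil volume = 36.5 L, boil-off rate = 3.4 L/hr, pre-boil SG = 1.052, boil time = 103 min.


V_post = V_pre − rate·(t/60);  SG_post = 1 + (SG_pre−1)·V_pre/V_post
V_post = 36.5 − 3.4·(103/60) = 30.6633
SG_post = 1 + (1.052 − 1)·36.5/30.6633

1.0619


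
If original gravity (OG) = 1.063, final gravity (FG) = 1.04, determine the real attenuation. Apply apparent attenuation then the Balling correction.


AA = (OG−FG)/(OG−1)·100;  RA = AA·0.8192
AA = (1.063 − 1.04)/(1.063 − 1)·100 = 36.5079
RA = 36.5079·0.8192

29.9073 %


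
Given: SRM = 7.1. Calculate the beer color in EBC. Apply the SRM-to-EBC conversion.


EBC = SRM · 1.97
EBC = 7.1 · 1.97

13.9870 EBC


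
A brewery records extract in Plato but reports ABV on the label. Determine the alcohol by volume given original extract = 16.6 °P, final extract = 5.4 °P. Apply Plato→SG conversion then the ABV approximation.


SG = 259/(259 − P);  ABV = (OG − FG)·131.25
OG = 259/(259 − 16.6) = 1.0685
FG = 259/(259 − 5.4) = 1.0213
ABV = (1.0685 − 1.0213)·131.25

6.1935 % ABV


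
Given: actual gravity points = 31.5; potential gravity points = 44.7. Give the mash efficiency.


efficiency = actual / potential × 100
efficiency = 31.5 / 44.7 × 100

70.4698 %
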